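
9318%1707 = 783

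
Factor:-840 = -2^3*3^1 * 5^1*7^1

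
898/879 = 1+19/879 = 1.02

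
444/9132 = 37/761= 0.05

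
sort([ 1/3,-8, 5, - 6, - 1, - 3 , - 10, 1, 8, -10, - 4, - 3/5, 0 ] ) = [ - 10, - 10, -8, - 6  , - 4, - 3, - 1, - 3/5,0  ,  1/3, 1, 5, 8]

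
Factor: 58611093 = 3^1 * 19537031^1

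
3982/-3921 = -3982/3921 = - 1.02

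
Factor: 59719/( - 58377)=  - 89/87  =  - 3^( - 1) *29^ ( - 1)*89^1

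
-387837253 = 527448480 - 915285733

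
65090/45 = 1446+4/9 = 1446.44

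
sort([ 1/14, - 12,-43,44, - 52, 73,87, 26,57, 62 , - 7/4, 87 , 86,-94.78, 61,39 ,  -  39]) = [ - 94.78 , - 52 , - 43, - 39, - 12, - 7/4 , 1/14,26,  39,44,  57, 61,62, 73 , 86,87,87 ]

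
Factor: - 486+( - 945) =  - 1431 = - 3^3*53^1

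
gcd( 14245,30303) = 259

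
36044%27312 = 8732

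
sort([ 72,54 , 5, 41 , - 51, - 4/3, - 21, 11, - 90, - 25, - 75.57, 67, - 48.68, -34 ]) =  [ - 90,-75.57, - 51, - 48.68  , - 34, - 25,  -  21, - 4/3 , 5, 11, 41, 54,67, 72]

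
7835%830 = 365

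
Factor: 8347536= 2^4* 3^5*19^1 *113^1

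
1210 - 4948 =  -3738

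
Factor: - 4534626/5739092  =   - 2^( - 1 )*3^1 * 31^( - 2)*1493^( - 1)*755771^1 =- 2267313/2869546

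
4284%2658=1626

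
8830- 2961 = 5869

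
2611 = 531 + 2080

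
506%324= 182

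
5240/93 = 56 + 32/93 = 56.34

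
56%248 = 56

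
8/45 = 8/45 =0.18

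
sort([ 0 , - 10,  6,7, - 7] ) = [ - 10, - 7, 0,6, 7]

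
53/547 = 53/547=0.10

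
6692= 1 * 6692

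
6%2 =0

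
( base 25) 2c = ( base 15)42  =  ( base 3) 2022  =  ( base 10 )62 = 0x3E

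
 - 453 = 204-657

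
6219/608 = 10 + 139/608 =10.23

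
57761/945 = 61 + 116/945 = 61.12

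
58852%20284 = 18284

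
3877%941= 113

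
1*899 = 899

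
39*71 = 2769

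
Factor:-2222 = -2^1 * 11^1* 101^1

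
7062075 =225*31387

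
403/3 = 134 + 1/3 = 134.33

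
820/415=164/83 = 1.98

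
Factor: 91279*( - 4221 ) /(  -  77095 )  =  3^2*5^( - 1 )*7^1 * 17^( - 1) * 37^1*67^1*907^ ( - 1) * 2467^1 = 385288659/77095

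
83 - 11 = 72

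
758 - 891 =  - 133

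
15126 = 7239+7887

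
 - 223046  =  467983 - 691029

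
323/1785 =19/105 = 0.18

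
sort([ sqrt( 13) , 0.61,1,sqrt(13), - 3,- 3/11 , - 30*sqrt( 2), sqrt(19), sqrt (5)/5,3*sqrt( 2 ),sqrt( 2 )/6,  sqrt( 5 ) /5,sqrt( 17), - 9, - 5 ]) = [ - 30*sqrt(2 ), - 9, - 5,  -  3, - 3/11,sqrt ( 2 ) /6,sqrt(5)/5 , sqrt( 5 ) /5, 0.61, 1,sqrt( 13 ),sqrt( 13), sqrt( 17 ), 3*sqrt(2 ), sqrt(19 )] 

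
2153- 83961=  - 81808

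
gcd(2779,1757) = 7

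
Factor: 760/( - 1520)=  -2^( - 1) = - 1/2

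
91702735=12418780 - - 79283955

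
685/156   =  4+61/156 = 4.39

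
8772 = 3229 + 5543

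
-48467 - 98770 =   -  147237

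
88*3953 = 347864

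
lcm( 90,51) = 1530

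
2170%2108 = 62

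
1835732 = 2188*839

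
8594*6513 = 55972722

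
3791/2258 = 1 + 1533/2258 = 1.68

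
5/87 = 5/87 = 0.06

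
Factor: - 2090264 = - 2^3 * 11^1*23753^1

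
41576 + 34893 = 76469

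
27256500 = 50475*540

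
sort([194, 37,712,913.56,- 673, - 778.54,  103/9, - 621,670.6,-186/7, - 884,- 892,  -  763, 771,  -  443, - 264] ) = [ - 892, - 884,-778.54  , - 763, - 673, - 621, - 443 ,-264, - 186/7, 103/9,37,194, 670.6,  712, 771,913.56] 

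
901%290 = 31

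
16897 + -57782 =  - 40885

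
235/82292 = 235/82292 =0.00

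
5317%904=797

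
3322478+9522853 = 12845331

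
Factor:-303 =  - 3^1*101^1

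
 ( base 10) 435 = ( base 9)533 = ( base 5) 3220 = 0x1B3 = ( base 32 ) DJ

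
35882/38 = 17941/19 = 944.26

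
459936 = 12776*36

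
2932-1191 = 1741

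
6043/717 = 8 + 307/717 = 8.43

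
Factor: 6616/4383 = 2^3 * 3^ ( - 2)*487^( - 1)*827^1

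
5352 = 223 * 24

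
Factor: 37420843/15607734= 2^(- 1)*3^(- 1 )*17^( - 2) * 9001^( - 1 )*37420843^1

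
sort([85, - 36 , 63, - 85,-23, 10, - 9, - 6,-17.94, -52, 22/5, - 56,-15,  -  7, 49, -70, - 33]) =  [ - 85 ,-70 , - 56, -52, - 36,  -  33,-23, - 17.94, - 15,- 9 , - 7, - 6,22/5, 10, 49,63,85 ]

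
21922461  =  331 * 66231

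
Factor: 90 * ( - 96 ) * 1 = - 2^6 * 3^3 *5^1 = -8640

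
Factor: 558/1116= 1/2 = 2^ ( - 1)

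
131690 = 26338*5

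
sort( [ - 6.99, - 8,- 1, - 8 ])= [ - 8,-8, - 6.99, - 1 ]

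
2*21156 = 42312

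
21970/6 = 3661 + 2/3 = 3661.67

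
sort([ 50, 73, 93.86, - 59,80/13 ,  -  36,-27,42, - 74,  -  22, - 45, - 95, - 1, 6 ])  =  [ - 95, - 74, - 59, - 45,-36, -27, - 22, - 1, 6, 80/13, 42,50,73,  93.86]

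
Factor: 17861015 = 5^1*3572203^1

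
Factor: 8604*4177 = 35938908 = 2^2*3^2*239^1*4177^1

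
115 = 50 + 65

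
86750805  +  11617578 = 98368383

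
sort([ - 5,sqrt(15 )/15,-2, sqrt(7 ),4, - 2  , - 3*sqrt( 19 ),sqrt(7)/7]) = [ - 3 * sqrt(19), - 5, - 2, - 2,sqrt(15) /15,sqrt(7)/7,  sqrt(7), 4 ] 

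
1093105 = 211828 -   -  881277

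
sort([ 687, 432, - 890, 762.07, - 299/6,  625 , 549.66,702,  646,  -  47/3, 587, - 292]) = [ - 890, - 292, - 299/6, - 47/3, 432,549.66, 587, 625, 646,687,702, 762.07]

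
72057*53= 3819021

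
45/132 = 15/44= 0.34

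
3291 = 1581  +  1710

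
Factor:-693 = - 3^2*7^1*11^1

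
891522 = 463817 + 427705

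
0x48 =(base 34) 24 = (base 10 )72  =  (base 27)2i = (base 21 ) 39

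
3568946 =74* 48229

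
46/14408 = 23/7204=0.00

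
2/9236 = 1/4618 = 0.00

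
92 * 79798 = 7341416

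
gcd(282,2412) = 6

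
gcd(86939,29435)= 1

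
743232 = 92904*8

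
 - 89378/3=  - 29793+1/3 = -29792.67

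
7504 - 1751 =5753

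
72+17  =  89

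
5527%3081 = 2446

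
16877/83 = 16877/83= 203.34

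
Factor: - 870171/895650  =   - 290057/298550 = - 2^(-1) * 5^(  -  2)*7^(-1 )*853^( - 1)*290057^1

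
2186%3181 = 2186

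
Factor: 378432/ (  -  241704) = -2^3*73^1*373^ ( - 1 ) = - 584/373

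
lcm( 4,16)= 16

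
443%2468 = 443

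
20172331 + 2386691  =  22559022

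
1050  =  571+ 479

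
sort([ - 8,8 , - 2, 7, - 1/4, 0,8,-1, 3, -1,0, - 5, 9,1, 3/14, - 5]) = [ - 8, - 5, - 5,-2, - 1, - 1, - 1/4,  0, 0,3/14,  1,3, 7, 8, 8,9]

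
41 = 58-17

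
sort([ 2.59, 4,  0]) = [0,2.59,4]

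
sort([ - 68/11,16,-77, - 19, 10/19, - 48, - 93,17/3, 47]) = [ - 93, - 77, - 48, - 19, - 68/11,10/19, 17/3,16,47]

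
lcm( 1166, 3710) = 40810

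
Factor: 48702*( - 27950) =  - 1361220900 =- 2^2*3^1*5^2*13^1*43^1*8117^1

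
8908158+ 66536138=75444296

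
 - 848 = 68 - 916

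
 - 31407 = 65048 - 96455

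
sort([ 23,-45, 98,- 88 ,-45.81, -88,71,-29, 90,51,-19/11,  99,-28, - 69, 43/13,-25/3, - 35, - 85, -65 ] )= [ - 88, - 88,-85, - 69,  -  65,-45.81, - 45,- 35, - 29,- 28,-25/3,  -  19/11, 43/13, 23, 51, 71 , 90, 98, 99 ] 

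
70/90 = 7/9 = 0.78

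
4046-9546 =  - 5500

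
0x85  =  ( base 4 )2011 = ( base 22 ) 61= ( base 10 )133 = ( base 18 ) 77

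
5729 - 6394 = -665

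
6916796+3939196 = 10855992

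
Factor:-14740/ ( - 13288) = 335/302 = 2^( - 1 )*5^1 * 67^1*151^(-1)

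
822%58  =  10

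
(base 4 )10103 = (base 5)2100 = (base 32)8j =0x113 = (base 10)275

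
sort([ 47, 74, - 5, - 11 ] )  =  [ - 11, - 5 , 47 , 74 ] 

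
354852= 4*88713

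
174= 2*87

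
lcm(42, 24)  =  168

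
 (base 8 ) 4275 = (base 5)32422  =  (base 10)2237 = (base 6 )14205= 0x8bd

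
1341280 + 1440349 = 2781629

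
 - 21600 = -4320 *5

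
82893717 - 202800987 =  - 119907270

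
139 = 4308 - 4169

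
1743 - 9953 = -8210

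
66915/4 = 16728  +  3/4 = 16728.75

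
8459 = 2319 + 6140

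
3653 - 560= 3093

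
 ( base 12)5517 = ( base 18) 1AH1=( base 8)22243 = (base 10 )9379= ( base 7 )36226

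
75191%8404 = 7959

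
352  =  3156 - 2804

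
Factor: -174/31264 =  - 87/15632 = -2^(- 4)*3^1*29^1 *977^(  -  1) 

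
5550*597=3313350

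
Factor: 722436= 2^2*3^1*11^1 *13^1*421^1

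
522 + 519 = 1041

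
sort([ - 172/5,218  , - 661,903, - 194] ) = [ - 661, - 194, - 172/5, 218,903 ]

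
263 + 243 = 506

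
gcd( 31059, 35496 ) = 4437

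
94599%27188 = 13035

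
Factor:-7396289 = - 7396289^1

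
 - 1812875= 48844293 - 50657168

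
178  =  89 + 89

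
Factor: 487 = 487^1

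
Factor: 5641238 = 2^1*2820619^1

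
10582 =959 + 9623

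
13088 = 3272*4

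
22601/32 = 706 + 9/32 = 706.28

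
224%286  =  224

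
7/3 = 7/3 = 2.33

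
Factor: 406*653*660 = 174977880 = 2^3*3^1*5^1*7^1*11^1*29^1*653^1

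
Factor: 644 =2^2*7^1*23^1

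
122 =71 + 51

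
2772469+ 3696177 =6468646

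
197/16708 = 197/16708= 0.01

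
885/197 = 885/197=4.49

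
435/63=6 + 19/21 = 6.90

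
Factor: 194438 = 2^1*  191^1*509^1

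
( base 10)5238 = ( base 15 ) 1843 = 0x1476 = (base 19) e9d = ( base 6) 40130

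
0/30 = 0 = 0.00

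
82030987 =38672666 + 43358321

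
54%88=54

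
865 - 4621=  -3756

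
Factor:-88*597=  - 52536 = -2^3*3^1*11^1*199^1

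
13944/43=13944/43 = 324.28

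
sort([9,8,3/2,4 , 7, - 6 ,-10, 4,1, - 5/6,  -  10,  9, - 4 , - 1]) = [  -  10,-10, - 6, - 4 , - 1, - 5/6,1, 3/2,4, 4,7, 8,9, 9] 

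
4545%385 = 310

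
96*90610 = 8698560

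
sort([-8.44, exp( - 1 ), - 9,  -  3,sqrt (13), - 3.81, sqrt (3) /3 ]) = [ - 9, - 8.44,- 3.81, - 3,exp( -1), sqrt( 3 )/3 , sqrt( 13) ]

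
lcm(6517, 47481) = 332367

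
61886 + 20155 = 82041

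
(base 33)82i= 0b10001001011100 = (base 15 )2916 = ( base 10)8796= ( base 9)13053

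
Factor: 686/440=343/220 = 2^(  -  2 )*5^( - 1)*7^3*11^( - 1 ) 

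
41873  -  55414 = - 13541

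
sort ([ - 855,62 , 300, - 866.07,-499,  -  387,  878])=[- 866.07,  -  855, - 499,-387, 62, 300, 878]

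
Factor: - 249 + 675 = 2^1 * 3^1*71^1   =  426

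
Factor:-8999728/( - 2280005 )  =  2^4*5^( - 1 )*7^(-1 ) * 13^( - 1)*43^1*103^1*127^1*5011^ ( - 1 )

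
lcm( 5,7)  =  35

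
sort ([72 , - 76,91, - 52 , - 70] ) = [ - 76, - 70, - 52,72, 91 ]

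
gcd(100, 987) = 1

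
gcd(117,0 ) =117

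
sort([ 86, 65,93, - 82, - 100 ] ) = [-100, - 82 , 65,86,93] 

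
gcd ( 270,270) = 270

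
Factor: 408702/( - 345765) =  - 526/445 = - 2^1*5^(  -  1)*89^( - 1)*263^1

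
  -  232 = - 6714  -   - 6482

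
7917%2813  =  2291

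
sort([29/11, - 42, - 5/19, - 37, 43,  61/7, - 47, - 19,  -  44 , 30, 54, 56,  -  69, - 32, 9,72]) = [ - 69,  -  47 , - 44, - 42, - 37, - 32, - 19 , - 5/19, 29/11,61/7,9, 30, 43, 54,  56, 72 ] 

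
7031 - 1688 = 5343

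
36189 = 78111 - 41922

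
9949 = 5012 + 4937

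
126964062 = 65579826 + 61384236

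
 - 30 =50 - 80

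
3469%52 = 37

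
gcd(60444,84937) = 1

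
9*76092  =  684828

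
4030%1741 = 548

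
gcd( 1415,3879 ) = 1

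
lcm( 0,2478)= 0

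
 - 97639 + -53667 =  -  151306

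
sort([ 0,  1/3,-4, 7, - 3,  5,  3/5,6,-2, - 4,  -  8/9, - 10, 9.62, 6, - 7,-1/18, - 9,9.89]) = [  -  10, - 9, - 7,  -  4, - 4, - 3, - 2, - 8/9, - 1/18,  0,1/3,  3/5, 5, 6, 6, 7,  9.62, 9.89]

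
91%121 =91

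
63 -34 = 29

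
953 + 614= 1567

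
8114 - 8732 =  - 618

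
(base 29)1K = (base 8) 61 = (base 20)29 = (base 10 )49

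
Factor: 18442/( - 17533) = -2^1 * 89^( - 1)*197^(  -  1)*9221^1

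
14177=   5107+9070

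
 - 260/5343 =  - 20/411 = - 0.05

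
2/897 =2/897 = 0.00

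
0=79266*0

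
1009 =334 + 675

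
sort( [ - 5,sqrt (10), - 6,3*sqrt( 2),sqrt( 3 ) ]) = [ - 6,- 5, sqrt (3), sqrt( 10),3*sqrt( 2) ]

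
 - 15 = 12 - 27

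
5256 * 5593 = 29396808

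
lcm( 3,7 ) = 21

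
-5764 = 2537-8301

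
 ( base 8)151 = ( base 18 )5F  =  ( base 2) 1101001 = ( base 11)96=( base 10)105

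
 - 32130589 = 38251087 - 70381676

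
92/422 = 46/211 = 0.22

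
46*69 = 3174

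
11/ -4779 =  - 11/4779 = - 0.00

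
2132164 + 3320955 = 5453119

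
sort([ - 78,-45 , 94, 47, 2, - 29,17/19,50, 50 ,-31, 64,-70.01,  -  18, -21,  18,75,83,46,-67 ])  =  [-78,  -  70.01, -67,-45, -31 ,-29,-21, - 18,17/19,2 , 18,  46, 47, 50, 50,64, 75,83,94 ] 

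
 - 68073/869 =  - 68073/869 = -78.33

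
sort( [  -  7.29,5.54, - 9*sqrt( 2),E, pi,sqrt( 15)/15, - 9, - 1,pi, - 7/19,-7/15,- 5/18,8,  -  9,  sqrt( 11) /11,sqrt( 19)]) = [ - 9*sqrt ( 2), - 9,-9,-7.29,-1, - 7/15, - 7/19, - 5/18,sqrt( 15 )/15,sqrt( 11 ) /11,E,pi,pi , sqrt( 19), 5.54,8]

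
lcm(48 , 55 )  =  2640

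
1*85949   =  85949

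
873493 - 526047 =347446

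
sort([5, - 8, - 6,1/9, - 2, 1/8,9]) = [ - 8, - 6, - 2, 1/9,1/8, 5,9]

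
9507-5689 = 3818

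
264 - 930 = -666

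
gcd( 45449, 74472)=1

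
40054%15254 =9546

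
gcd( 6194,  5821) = 1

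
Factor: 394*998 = 2^2*197^1*499^1 = 393212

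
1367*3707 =5067469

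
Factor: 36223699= 47^1*59^1*13063^1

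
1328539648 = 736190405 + 592349243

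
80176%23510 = 9646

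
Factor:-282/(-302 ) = 3^1*47^1*151^(-1)  =  141/151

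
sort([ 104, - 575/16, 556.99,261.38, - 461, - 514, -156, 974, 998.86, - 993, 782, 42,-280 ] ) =[ - 993, - 514, - 461, - 280,-156,  -  575/16, 42 , 104,261.38, 556.99, 782, 974,  998.86 ] 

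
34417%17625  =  16792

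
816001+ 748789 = 1564790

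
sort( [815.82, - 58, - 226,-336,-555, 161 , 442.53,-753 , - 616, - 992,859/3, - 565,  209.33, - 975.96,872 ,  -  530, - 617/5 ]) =[ - 992, - 975.96,  -  753, - 616, - 565, - 555,  -  530, - 336 ,-226,  -  617/5,  -  58, 161,  209.33, 859/3, 442.53, 815.82, 872 ] 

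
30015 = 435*69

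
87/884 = 87/884 = 0.10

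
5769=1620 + 4149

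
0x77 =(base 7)230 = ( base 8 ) 167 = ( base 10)119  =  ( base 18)6b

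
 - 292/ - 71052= 73/17763 = 0.00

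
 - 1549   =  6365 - 7914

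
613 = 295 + 318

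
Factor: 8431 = 8431^1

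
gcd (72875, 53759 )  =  1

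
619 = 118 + 501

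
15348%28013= 15348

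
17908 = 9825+8083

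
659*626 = 412534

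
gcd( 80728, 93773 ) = 1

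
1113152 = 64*17393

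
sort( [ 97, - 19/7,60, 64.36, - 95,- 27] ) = [ - 95,-27,-19/7,60,64.36, 97]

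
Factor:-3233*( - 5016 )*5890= 95516527920= 2^4*3^1*5^1*11^1*19^2*31^1 * 53^1 * 61^1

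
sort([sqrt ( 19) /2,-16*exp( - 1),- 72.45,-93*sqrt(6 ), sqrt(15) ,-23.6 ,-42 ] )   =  [-93 * sqrt (6),-72.45,-42,-23.6, - 16*exp(-1),sqrt( 19)/2,  sqrt (15 ) ] 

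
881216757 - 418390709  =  462826048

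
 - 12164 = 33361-45525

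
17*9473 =161041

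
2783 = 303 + 2480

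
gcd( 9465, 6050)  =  5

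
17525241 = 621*28221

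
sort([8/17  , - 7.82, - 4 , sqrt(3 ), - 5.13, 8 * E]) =[  -  7.82, - 5.13,- 4,8/17,sqrt (3),8*E] 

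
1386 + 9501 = 10887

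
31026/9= 3447  +  1/3  =  3447.33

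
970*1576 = 1528720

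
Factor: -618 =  - 2^1*3^1*103^1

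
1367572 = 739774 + 627798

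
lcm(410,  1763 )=17630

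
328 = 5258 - 4930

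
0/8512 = 0 = 0.00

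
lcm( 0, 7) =0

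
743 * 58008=43099944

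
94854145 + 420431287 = 515285432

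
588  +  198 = 786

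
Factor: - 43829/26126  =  - 2^( - 1 )*41^1*1069^1*13063^ ( - 1) 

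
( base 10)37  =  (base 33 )14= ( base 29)18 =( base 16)25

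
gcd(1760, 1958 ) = 22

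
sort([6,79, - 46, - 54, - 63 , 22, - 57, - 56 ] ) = [ - 63,-57, - 56, - 54, - 46, 6, 22, 79 ]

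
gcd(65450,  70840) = 770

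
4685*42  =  196770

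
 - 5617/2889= - 2 + 161/2889 = - 1.94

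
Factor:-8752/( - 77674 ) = 2^3*71^(-1)= 8/71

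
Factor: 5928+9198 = 2^1*3^1*2521^1 = 15126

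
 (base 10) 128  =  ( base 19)6E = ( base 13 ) 9B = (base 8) 200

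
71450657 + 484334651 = 555785308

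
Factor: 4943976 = 2^3*3^1 * 113^1 * 1823^1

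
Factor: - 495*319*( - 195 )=30791475 =3^3*5^2*11^2*13^1*29^1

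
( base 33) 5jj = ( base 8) 13713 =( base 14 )2311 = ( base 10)6091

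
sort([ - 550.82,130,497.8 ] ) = [-550.82, 130 , 497.8] 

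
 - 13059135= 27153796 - 40212931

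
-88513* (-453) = 40096389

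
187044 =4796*39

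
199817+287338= 487155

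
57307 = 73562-16255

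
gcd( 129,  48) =3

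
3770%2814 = 956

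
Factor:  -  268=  - 2^2*67^1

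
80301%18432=6573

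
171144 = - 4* (- 42786 ) 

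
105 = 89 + 16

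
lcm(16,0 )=0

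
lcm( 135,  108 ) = 540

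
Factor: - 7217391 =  - 3^1*2405797^1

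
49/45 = 49/45 = 1.09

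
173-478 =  - 305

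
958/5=958/5 = 191.60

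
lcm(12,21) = 84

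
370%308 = 62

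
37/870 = 37/870  =  0.04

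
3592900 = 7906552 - 4313652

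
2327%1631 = 696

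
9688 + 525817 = 535505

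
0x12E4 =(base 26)740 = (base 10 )4836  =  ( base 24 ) 89C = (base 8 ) 11344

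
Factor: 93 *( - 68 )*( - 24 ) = 151776 = 2^5*  3^2*17^1*31^1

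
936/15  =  312/5 = 62.40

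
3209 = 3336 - 127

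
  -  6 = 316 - 322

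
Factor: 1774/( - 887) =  - 2= - 2^1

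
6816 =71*96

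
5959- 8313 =-2354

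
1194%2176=1194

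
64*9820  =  628480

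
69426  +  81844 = 151270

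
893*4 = 3572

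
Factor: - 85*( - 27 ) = 3^3 * 5^1 *17^1 = 2295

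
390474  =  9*43386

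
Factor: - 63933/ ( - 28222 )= 2^(  -  1)*3^1*101^1 * 103^( - 1 )*137^( - 1)*211^1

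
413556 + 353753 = 767309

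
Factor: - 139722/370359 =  - 146/387 = - 2^1*3^( - 2 )*43^( -1) * 73^1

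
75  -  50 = 25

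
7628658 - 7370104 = 258554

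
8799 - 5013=3786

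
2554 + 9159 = 11713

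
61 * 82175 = 5012675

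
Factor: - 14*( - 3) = 2^1*3^1*7^1  =  42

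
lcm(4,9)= 36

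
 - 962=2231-3193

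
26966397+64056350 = 91022747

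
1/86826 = 1/86826 = 0.00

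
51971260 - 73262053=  - 21290793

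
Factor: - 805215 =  - 3^1*5^1*53681^1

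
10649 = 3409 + 7240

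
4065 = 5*813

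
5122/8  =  2561/4 = 640.25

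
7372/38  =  194  =  194.00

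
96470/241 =96470/241 = 400.29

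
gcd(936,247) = 13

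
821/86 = 821/86  =  9.55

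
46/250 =23/125= 0.18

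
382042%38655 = 34147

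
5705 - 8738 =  - 3033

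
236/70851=236/70851 = 0.00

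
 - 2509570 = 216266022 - 218775592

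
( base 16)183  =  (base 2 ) 110000011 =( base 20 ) J7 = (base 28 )DN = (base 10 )387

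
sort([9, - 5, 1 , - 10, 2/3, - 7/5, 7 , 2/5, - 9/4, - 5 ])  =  [ - 10,-5,-5,-9/4, - 7/5, 2/5,2/3,1,7, 9] 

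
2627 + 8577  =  11204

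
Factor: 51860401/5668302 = 2^ (  -  1 ) * 3^(  -  1 )*944717^ ( - 1)*51860401^1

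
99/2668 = 99/2668 = 0.04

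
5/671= 5/671 = 0.01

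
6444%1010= 384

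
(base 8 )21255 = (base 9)13153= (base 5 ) 241002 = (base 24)f9l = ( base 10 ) 8877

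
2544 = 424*6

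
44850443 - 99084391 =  - 54233948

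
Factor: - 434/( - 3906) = 1/9 = 3^( - 2) 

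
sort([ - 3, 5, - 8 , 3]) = [ - 8,  -  3,  3, 5] 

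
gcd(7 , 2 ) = 1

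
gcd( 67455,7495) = 7495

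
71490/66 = 1083 + 2/11 = 1083.18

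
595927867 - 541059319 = 54868548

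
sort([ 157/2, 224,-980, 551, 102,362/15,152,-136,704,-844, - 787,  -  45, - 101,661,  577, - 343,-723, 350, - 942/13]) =[ - 980, - 844,-787, - 723 , - 343,-136,-101, -942/13 , - 45 , 362/15,157/2, 102, 152,  224,350,  551,577,661, 704]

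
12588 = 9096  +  3492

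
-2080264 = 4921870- 7002134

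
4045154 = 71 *56974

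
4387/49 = 4387/49 = 89.53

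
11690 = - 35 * (  -  334 )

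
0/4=0 =0.00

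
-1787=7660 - 9447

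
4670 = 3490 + 1180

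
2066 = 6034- 3968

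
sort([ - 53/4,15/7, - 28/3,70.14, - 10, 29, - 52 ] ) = [ - 52, - 53/4, - 10, - 28/3, 15/7, 29, 70.14 ] 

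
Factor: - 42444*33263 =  - 2^2*3^4 * 29^1 *31^1*37^1*131^1  =  - 1411814772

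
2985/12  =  248 +3/4=248.75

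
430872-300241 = 130631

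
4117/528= 7 + 421/528 = 7.80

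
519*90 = 46710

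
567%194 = 179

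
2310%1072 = 166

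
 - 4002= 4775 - 8777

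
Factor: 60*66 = 2^3*3^2*5^1*11^1 = 3960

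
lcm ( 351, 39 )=351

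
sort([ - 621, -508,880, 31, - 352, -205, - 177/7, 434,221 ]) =[ - 621,- 508, - 352 , - 205, - 177/7,31,221,434, 880]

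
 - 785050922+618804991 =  - 166245931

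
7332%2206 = 714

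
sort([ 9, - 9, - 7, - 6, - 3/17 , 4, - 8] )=[ - 9, - 8, - 7,- 6, - 3/17,4,9]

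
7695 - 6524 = 1171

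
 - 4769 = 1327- 6096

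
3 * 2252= 6756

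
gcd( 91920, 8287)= 1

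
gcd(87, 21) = 3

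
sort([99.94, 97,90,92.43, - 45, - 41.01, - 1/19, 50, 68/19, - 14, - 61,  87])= [ - 61,- 45, - 41.01, - 14, - 1/19,68/19, 50,87,90, 92.43, 97,99.94]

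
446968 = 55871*8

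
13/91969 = 13/91969 = 0.00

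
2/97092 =1/48546 = 0.00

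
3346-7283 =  - 3937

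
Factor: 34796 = 2^2*8699^1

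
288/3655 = 288/3655= 0.08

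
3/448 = 3/448 = 0.01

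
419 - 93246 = -92827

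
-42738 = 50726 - 93464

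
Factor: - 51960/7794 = -20/3   =  -2^2 * 3^(  -  1 ) * 5^1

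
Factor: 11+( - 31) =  - 2^2*5^1 = - 20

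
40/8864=5/1108 = 0.00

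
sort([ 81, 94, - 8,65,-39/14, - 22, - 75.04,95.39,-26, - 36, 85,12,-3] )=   [ - 75.04, - 36 ,-26, - 22, - 8,-3, - 39/14,12,65 , 81,85,94,95.39] 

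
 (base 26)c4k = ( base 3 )102022001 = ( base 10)8236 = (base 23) FD2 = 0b10000000101100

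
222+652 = 874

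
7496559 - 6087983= 1408576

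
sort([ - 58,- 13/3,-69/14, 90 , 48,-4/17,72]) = [ - 58, - 69/14, - 13/3, - 4/17,  48, 72, 90 ]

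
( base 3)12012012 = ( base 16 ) EC9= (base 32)3M9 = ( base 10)3785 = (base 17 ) D1B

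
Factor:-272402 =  - 2^1*13^1*10477^1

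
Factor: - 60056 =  - 2^3*7507^1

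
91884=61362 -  - 30522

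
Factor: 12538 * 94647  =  1186684086 = 2^1*3^1 * 7^1*4507^1*6269^1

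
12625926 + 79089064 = 91714990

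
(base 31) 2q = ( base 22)40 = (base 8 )130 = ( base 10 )88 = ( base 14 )64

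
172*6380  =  1097360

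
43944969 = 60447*727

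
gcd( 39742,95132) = 2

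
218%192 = 26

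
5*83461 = 417305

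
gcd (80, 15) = 5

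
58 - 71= - 13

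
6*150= 900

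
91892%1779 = 1163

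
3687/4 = 921 + 3/4 = 921.75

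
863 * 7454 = 6432802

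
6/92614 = 3/46307 = 0.00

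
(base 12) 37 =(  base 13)34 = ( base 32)1b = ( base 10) 43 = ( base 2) 101011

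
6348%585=498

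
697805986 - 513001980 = 184804006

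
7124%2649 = 1826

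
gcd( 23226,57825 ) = 3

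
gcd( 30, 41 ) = 1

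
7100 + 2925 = 10025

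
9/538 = 9/538 = 0.02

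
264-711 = -447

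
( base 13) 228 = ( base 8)564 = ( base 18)12C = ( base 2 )101110100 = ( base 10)372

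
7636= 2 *3818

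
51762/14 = 25881/7 = 3697.29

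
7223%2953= 1317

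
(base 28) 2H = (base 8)111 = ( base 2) 1001001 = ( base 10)73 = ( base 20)3d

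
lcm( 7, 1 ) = 7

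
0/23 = 0 = 0.00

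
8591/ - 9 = -8591/9 = - 954.56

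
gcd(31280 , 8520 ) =40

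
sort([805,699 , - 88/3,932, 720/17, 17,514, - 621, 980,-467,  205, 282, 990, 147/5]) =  [-621, - 467,  -  88/3,  17,147/5, 720/17, 205 , 282, 514,  699, 805,  932,980, 990] 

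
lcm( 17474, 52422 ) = 52422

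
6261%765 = 141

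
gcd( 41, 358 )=1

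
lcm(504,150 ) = 12600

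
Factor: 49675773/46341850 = 2^( - 1 )*3^1*5^( - 2)*7^1*199^1 * 347^( - 1)*2671^( - 1)*11887^1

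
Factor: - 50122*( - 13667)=2^1*19^1*79^1*173^1*1319^1 = 685017374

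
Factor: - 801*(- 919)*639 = 470380041 = 3^4*71^1*89^1*919^1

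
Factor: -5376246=-2^1*3^1*263^1*3407^1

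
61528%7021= 5360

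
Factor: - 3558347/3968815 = - 5^( - 1)*13^1*19^(-1)*41777^( - 1 )*273719^1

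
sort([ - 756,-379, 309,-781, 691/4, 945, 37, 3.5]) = [ - 781 , - 756, - 379, 3.5, 37,691/4, 309,945]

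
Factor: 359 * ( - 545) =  - 5^1*109^1 * 359^1 = -  195655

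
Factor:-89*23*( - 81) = 165807 = 3^4*23^1*89^1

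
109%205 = 109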